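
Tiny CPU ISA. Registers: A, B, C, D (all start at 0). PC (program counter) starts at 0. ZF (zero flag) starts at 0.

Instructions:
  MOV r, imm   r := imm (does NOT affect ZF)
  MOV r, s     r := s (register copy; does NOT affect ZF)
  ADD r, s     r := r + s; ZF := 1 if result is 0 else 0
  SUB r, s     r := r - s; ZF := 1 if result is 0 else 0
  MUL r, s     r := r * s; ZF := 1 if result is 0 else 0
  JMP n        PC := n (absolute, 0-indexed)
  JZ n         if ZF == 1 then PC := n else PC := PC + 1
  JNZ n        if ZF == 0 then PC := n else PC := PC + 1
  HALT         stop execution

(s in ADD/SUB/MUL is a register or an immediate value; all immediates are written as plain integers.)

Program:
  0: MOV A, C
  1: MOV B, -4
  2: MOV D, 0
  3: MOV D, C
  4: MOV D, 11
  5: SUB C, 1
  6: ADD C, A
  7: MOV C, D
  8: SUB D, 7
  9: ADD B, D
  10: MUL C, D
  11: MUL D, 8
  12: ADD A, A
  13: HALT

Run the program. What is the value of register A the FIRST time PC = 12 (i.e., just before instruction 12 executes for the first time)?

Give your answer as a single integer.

Step 1: PC=0 exec 'MOV A, C'. After: A=0 B=0 C=0 D=0 ZF=0 PC=1
Step 2: PC=1 exec 'MOV B, -4'. After: A=0 B=-4 C=0 D=0 ZF=0 PC=2
Step 3: PC=2 exec 'MOV D, 0'. After: A=0 B=-4 C=0 D=0 ZF=0 PC=3
Step 4: PC=3 exec 'MOV D, C'. After: A=0 B=-4 C=0 D=0 ZF=0 PC=4
Step 5: PC=4 exec 'MOV D, 11'. After: A=0 B=-4 C=0 D=11 ZF=0 PC=5
Step 6: PC=5 exec 'SUB C, 1'. After: A=0 B=-4 C=-1 D=11 ZF=0 PC=6
Step 7: PC=6 exec 'ADD C, A'. After: A=0 B=-4 C=-1 D=11 ZF=0 PC=7
Step 8: PC=7 exec 'MOV C, D'. After: A=0 B=-4 C=11 D=11 ZF=0 PC=8
Step 9: PC=8 exec 'SUB D, 7'. After: A=0 B=-4 C=11 D=4 ZF=0 PC=9
Step 10: PC=9 exec 'ADD B, D'. After: A=0 B=0 C=11 D=4 ZF=1 PC=10
Step 11: PC=10 exec 'MUL C, D'. After: A=0 B=0 C=44 D=4 ZF=0 PC=11
Step 12: PC=11 exec 'MUL D, 8'. After: A=0 B=0 C=44 D=32 ZF=0 PC=12
First time PC=12: A=0

0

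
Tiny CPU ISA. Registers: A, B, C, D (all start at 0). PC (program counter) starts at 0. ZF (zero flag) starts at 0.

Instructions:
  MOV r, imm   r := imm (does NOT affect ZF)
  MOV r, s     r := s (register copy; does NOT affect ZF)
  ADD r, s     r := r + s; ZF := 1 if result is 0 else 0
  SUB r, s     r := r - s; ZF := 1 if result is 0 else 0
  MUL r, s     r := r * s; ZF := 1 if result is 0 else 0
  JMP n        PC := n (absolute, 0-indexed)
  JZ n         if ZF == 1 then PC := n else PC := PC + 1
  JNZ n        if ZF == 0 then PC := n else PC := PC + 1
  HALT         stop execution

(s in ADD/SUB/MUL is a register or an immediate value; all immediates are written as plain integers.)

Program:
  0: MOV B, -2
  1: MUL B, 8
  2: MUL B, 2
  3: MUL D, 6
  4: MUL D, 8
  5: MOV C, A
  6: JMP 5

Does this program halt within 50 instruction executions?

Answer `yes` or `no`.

Step 1: PC=0 exec 'MOV B, -2'. After: A=0 B=-2 C=0 D=0 ZF=0 PC=1
Step 2: PC=1 exec 'MUL B, 8'. After: A=0 B=-16 C=0 D=0 ZF=0 PC=2
Step 3: PC=2 exec 'MUL B, 2'. After: A=0 B=-32 C=0 D=0 ZF=0 PC=3
Step 4: PC=3 exec 'MUL D, 6'. After: A=0 B=-32 C=0 D=0 ZF=1 PC=4
Step 5: PC=4 exec 'MUL D, 8'. After: A=0 B=-32 C=0 D=0 ZF=1 PC=5
Step 6: PC=5 exec 'MOV C, A'. After: A=0 B=-32 C=0 D=0 ZF=1 PC=6
Step 7: PC=6 exec 'JMP 5'. After: A=0 B=-32 C=0 D=0 ZF=1 PC=5
State after step 7 equals state after step 5: the program is in a cycle of length 2 and will never halt.

Answer: no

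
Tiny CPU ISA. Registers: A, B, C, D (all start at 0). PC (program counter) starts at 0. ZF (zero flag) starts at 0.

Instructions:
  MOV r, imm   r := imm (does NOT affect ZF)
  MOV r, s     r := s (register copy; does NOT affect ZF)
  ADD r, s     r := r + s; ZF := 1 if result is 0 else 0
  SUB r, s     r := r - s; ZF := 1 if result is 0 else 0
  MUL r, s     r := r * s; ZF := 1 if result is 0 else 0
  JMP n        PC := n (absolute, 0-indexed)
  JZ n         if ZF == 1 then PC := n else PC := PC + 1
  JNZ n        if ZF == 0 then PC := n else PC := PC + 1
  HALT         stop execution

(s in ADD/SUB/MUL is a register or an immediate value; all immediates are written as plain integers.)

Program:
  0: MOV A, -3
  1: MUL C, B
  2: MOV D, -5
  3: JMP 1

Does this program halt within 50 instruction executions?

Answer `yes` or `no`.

Answer: no

Derivation:
Step 1: PC=0 exec 'MOV A, -3'. After: A=-3 B=0 C=0 D=0 ZF=0 PC=1
Step 2: PC=1 exec 'MUL C, B'. After: A=-3 B=0 C=0 D=0 ZF=1 PC=2
Step 3: PC=2 exec 'MOV D, -5'. After: A=-3 B=0 C=0 D=-5 ZF=1 PC=3
Step 4: PC=3 exec 'JMP 1'. After: A=-3 B=0 C=0 D=-5 ZF=1 PC=1
Step 5: PC=1 exec 'MUL C, B'. After: A=-3 B=0 C=0 D=-5 ZF=1 PC=2
Step 6: PC=2 exec 'MOV D, -5'. After: A=-3 B=0 C=0 D=-5 ZF=1 PC=3
State after step 6 equals state after step 3: the program is in a cycle of length 3 and will never halt.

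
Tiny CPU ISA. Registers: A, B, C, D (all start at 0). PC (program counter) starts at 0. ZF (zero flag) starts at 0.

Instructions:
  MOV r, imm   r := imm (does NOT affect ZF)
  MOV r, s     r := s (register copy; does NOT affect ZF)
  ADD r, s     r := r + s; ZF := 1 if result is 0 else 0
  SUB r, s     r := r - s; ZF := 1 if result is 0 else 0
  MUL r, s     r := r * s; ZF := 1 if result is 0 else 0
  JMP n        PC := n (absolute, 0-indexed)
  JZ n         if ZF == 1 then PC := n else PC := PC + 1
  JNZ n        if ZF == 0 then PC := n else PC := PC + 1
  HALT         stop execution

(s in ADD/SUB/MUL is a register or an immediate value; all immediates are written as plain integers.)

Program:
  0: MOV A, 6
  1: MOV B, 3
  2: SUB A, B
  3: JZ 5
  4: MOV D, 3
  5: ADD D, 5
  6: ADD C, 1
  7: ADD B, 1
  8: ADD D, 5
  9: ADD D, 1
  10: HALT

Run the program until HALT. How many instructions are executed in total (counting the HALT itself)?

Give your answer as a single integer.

Step 1: PC=0 exec 'MOV A, 6'. After: A=6 B=0 C=0 D=0 ZF=0 PC=1
Step 2: PC=1 exec 'MOV B, 3'. After: A=6 B=3 C=0 D=0 ZF=0 PC=2
Step 3: PC=2 exec 'SUB A, B'. After: A=3 B=3 C=0 D=0 ZF=0 PC=3
Step 4: PC=3 exec 'JZ 5'. After: A=3 B=3 C=0 D=0 ZF=0 PC=4
Step 5: PC=4 exec 'MOV D, 3'. After: A=3 B=3 C=0 D=3 ZF=0 PC=5
Step 6: PC=5 exec 'ADD D, 5'. After: A=3 B=3 C=0 D=8 ZF=0 PC=6
Step 7: PC=6 exec 'ADD C, 1'. After: A=3 B=3 C=1 D=8 ZF=0 PC=7
Step 8: PC=7 exec 'ADD B, 1'. After: A=3 B=4 C=1 D=8 ZF=0 PC=8
Step 9: PC=8 exec 'ADD D, 5'. After: A=3 B=4 C=1 D=13 ZF=0 PC=9
Step 10: PC=9 exec 'ADD D, 1'. After: A=3 B=4 C=1 D=14 ZF=0 PC=10
Step 11: PC=10 exec 'HALT'. After: A=3 B=4 C=1 D=14 ZF=0 PC=10 HALTED
Total instructions executed: 11

Answer: 11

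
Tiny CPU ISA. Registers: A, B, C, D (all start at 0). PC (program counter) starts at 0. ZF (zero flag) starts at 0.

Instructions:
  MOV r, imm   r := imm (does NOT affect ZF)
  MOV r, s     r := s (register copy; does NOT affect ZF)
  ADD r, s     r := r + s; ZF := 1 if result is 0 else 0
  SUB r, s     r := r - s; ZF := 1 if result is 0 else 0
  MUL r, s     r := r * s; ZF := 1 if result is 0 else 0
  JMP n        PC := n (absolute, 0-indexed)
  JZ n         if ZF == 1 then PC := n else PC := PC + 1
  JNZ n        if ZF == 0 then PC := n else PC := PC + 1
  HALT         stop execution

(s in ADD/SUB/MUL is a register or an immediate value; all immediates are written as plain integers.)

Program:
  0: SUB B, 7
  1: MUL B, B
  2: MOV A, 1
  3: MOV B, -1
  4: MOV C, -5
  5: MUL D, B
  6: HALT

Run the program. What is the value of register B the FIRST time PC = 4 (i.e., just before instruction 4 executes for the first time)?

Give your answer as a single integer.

Step 1: PC=0 exec 'SUB B, 7'. After: A=0 B=-7 C=0 D=0 ZF=0 PC=1
Step 2: PC=1 exec 'MUL B, B'. After: A=0 B=49 C=0 D=0 ZF=0 PC=2
Step 3: PC=2 exec 'MOV A, 1'. After: A=1 B=49 C=0 D=0 ZF=0 PC=3
Step 4: PC=3 exec 'MOV B, -1'. After: A=1 B=-1 C=0 D=0 ZF=0 PC=4
First time PC=4: B=-1

-1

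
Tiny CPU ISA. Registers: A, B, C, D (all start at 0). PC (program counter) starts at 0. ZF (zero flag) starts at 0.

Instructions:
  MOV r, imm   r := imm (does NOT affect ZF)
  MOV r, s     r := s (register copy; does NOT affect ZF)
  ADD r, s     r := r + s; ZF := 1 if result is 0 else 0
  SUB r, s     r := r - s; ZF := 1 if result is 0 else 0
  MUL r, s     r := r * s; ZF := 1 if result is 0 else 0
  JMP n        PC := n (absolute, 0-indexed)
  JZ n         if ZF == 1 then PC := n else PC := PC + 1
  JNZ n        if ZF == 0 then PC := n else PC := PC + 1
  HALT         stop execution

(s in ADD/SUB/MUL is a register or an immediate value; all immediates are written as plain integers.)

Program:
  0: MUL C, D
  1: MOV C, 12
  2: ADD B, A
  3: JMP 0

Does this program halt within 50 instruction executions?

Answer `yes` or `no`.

Answer: no

Derivation:
Step 1: PC=0 exec 'MUL C, D'. After: A=0 B=0 C=0 D=0 ZF=1 PC=1
Step 2: PC=1 exec 'MOV C, 12'. After: A=0 B=0 C=12 D=0 ZF=1 PC=2
Step 3: PC=2 exec 'ADD B, A'. After: A=0 B=0 C=12 D=0 ZF=1 PC=3
Step 4: PC=3 exec 'JMP 0'. After: A=0 B=0 C=12 D=0 ZF=1 PC=0
Step 5: PC=0 exec 'MUL C, D'. After: A=0 B=0 C=0 D=0 ZF=1 PC=1
State after step 5 equals state after step 1: the program is in a cycle of length 4 and will never halt.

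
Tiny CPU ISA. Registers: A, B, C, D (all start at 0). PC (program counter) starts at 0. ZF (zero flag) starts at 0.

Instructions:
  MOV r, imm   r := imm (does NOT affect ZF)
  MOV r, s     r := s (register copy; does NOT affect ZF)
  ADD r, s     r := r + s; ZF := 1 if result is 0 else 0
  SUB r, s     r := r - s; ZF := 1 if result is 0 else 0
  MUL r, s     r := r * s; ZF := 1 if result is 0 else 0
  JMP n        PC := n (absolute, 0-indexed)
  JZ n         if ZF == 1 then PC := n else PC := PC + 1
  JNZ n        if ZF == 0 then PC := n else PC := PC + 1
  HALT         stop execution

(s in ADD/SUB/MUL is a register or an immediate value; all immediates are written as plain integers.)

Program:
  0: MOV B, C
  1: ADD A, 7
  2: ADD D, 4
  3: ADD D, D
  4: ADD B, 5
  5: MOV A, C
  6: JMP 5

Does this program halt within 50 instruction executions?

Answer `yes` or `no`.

Step 1: PC=0 exec 'MOV B, C'. After: A=0 B=0 C=0 D=0 ZF=0 PC=1
Step 2: PC=1 exec 'ADD A, 7'. After: A=7 B=0 C=0 D=0 ZF=0 PC=2
Step 3: PC=2 exec 'ADD D, 4'. After: A=7 B=0 C=0 D=4 ZF=0 PC=3
Step 4: PC=3 exec 'ADD D, D'. After: A=7 B=0 C=0 D=8 ZF=0 PC=4
Step 5: PC=4 exec 'ADD B, 5'. After: A=7 B=5 C=0 D=8 ZF=0 PC=5
Step 6: PC=5 exec 'MOV A, C'. After: A=0 B=5 C=0 D=8 ZF=0 PC=6
Step 7: PC=6 exec 'JMP 5'. After: A=0 B=5 C=0 D=8 ZF=0 PC=5
Step 8: PC=5 exec 'MOV A, C'. After: A=0 B=5 C=0 D=8 ZF=0 PC=6
State after step 8 equals state after step 6: the program is in a cycle of length 2 and will never halt.

Answer: no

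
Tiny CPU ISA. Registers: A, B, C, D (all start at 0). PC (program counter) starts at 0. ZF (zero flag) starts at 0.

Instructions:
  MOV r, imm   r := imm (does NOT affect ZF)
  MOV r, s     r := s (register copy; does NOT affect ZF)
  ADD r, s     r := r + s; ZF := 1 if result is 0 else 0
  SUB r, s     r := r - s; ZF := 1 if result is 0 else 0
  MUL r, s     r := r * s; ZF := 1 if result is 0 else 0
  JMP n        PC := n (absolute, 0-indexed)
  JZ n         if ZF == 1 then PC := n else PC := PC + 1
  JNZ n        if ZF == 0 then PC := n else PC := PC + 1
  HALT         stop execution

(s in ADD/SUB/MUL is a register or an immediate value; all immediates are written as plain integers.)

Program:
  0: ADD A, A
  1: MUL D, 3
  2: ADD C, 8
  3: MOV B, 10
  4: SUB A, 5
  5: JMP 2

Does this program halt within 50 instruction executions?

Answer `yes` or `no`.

Step 1: PC=0 exec 'ADD A, A'. After: A=0 B=0 C=0 D=0 ZF=1 PC=1
Step 2: PC=1 exec 'MUL D, 3'. After: A=0 B=0 C=0 D=0 ZF=1 PC=2
Step 3: PC=2 exec 'ADD C, 8'. After: A=0 B=0 C=8 D=0 ZF=0 PC=3
Step 4: PC=3 exec 'MOV B, 10'. After: A=0 B=10 C=8 D=0 ZF=0 PC=4
Step 5: PC=4 exec 'SUB A, 5'. After: A=-5 B=10 C=8 D=0 ZF=0 PC=5
Step 6: PC=5 exec 'JMP 2'. After: A=-5 B=10 C=8 D=0 ZF=0 PC=2
Step 7: PC=2 exec 'ADD C, 8'. After: A=-5 B=10 C=16 D=0 ZF=0 PC=3
Step 8: PC=3 exec 'MOV B, 10'. After: A=-5 B=10 C=16 D=0 ZF=0 PC=4
Step 9: PC=4 exec 'SUB A, 5'. After: A=-10 B=10 C=16 D=0 ZF=0 PC=5
Step 10: PC=5 exec 'JMP 2'. After: A=-10 B=10 C=16 D=0 ZF=0 PC=2
Step 11: PC=2 exec 'ADD C, 8'. After: A=-10 B=10 C=24 D=0 ZF=0 PC=3
Step 12: PC=3 exec 'MOV B, 10'. After: A=-10 B=10 C=24 D=0 ZF=0 PC=4
Step 13: PC=4 exec 'SUB A, 5'. After: A=-15 B=10 C=24 D=0 ZF=0 PC=5
Step 14: PC=5 exec 'JMP 2'. After: A=-15 B=10 C=24 D=0 ZF=0 PC=2
Step 15: PC=2 exec 'ADD C, 8'. After: A=-15 B=10 C=32 D=0 ZF=0 PC=3
After 50 steps: not halted. PC revisits the same instructions with no path to HALT; will never halt.

Answer: no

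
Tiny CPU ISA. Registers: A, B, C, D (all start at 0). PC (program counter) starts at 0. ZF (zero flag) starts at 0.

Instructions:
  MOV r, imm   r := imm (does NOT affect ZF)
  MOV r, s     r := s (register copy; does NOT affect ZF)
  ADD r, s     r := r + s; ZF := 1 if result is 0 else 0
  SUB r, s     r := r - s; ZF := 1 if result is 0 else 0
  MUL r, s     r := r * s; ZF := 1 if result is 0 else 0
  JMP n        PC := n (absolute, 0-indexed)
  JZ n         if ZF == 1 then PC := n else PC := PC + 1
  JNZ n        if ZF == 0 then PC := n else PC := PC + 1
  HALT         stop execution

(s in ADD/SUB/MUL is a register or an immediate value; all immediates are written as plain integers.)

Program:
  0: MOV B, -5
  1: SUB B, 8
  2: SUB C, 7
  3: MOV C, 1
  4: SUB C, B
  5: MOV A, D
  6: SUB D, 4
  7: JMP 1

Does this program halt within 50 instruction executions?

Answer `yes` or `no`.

Step 1: PC=0 exec 'MOV B, -5'. After: A=0 B=-5 C=0 D=0 ZF=0 PC=1
Step 2: PC=1 exec 'SUB B, 8'. After: A=0 B=-13 C=0 D=0 ZF=0 PC=2
Step 3: PC=2 exec 'SUB C, 7'. After: A=0 B=-13 C=-7 D=0 ZF=0 PC=3
Step 4: PC=3 exec 'MOV C, 1'. After: A=0 B=-13 C=1 D=0 ZF=0 PC=4
Step 5: PC=4 exec 'SUB C, B'. After: A=0 B=-13 C=14 D=0 ZF=0 PC=5
Step 6: PC=5 exec 'MOV A, D'. After: A=0 B=-13 C=14 D=0 ZF=0 PC=6
Step 7: PC=6 exec 'SUB D, 4'. After: A=0 B=-13 C=14 D=-4 ZF=0 PC=7
Step 8: PC=7 exec 'JMP 1'. After: A=0 B=-13 C=14 D=-4 ZF=0 PC=1
Step 9: PC=1 exec 'SUB B, 8'. After: A=0 B=-21 C=14 D=-4 ZF=0 PC=2
Step 10: PC=2 exec 'SUB C, 7'. After: A=0 B=-21 C=7 D=-4 ZF=0 PC=3
Step 11: PC=3 exec 'MOV C, 1'. After: A=0 B=-21 C=1 D=-4 ZF=0 PC=4
Step 12: PC=4 exec 'SUB C, B'. After: A=0 B=-21 C=22 D=-4 ZF=0 PC=5
Step 13: PC=5 exec 'MOV A, D'. After: A=-4 B=-21 C=22 D=-4 ZF=0 PC=6
Step 14: PC=6 exec 'SUB D, 4'. After: A=-4 B=-21 C=22 D=-8 ZF=0 PC=7
Step 15: PC=7 exec 'JMP 1'. After: A=-4 B=-21 C=22 D=-8 ZF=0 PC=1
After 50 steps: not halted. PC revisits the same instructions with no path to HALT; will never halt.

Answer: no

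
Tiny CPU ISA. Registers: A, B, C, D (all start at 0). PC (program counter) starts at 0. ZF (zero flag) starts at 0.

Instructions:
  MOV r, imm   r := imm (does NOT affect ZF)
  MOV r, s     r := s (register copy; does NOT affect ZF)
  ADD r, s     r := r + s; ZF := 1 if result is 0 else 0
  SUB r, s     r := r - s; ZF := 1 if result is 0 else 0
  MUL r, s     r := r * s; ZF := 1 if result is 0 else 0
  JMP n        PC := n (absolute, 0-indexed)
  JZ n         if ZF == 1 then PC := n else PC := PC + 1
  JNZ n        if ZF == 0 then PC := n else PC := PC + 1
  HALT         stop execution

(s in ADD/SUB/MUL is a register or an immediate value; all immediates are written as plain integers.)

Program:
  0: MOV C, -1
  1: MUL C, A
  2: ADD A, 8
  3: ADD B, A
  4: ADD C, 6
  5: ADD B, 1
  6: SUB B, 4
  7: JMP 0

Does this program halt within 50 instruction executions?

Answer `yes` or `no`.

Step 1: PC=0 exec 'MOV C, -1'. After: A=0 B=0 C=-1 D=0 ZF=0 PC=1
Step 2: PC=1 exec 'MUL C, A'. After: A=0 B=0 C=0 D=0 ZF=1 PC=2
Step 3: PC=2 exec 'ADD A, 8'. After: A=8 B=0 C=0 D=0 ZF=0 PC=3
Step 4: PC=3 exec 'ADD B, A'. After: A=8 B=8 C=0 D=0 ZF=0 PC=4
Step 5: PC=4 exec 'ADD C, 6'. After: A=8 B=8 C=6 D=0 ZF=0 PC=5
Step 6: PC=5 exec 'ADD B, 1'. After: A=8 B=9 C=6 D=0 ZF=0 PC=6
Step 7: PC=6 exec 'SUB B, 4'. After: A=8 B=5 C=6 D=0 ZF=0 PC=7
Step 8: PC=7 exec 'JMP 0'. After: A=8 B=5 C=6 D=0 ZF=0 PC=0
Step 9: PC=0 exec 'MOV C, -1'. After: A=8 B=5 C=-1 D=0 ZF=0 PC=1
Step 10: PC=1 exec 'MUL C, A'. After: A=8 B=5 C=-8 D=0 ZF=0 PC=2
Step 11: PC=2 exec 'ADD A, 8'. After: A=16 B=5 C=-8 D=0 ZF=0 PC=3
Step 12: PC=3 exec 'ADD B, A'. After: A=16 B=21 C=-8 D=0 ZF=0 PC=4
Step 13: PC=4 exec 'ADD C, 6'. After: A=16 B=21 C=-2 D=0 ZF=0 PC=5
Step 14: PC=5 exec 'ADD B, 1'. After: A=16 B=22 C=-2 D=0 ZF=0 PC=6
Step 15: PC=6 exec 'SUB B, 4'. After: A=16 B=18 C=-2 D=0 ZF=0 PC=7
After 50 steps: not halted. PC revisits the same instructions with no path to HALT; will never halt.

Answer: no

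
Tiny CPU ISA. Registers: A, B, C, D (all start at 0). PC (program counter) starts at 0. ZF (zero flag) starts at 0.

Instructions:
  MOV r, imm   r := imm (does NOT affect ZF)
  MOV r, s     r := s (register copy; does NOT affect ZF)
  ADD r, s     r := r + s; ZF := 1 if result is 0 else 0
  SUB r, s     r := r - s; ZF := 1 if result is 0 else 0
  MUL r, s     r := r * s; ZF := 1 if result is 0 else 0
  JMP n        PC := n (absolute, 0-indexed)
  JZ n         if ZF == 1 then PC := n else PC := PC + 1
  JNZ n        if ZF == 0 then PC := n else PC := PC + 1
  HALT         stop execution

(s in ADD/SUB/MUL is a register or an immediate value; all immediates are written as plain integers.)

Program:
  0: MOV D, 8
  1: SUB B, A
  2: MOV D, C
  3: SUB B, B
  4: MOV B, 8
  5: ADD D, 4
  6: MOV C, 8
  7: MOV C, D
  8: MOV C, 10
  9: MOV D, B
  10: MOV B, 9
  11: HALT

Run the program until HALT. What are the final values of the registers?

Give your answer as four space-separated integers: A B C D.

Step 1: PC=0 exec 'MOV D, 8'. After: A=0 B=0 C=0 D=8 ZF=0 PC=1
Step 2: PC=1 exec 'SUB B, A'. After: A=0 B=0 C=0 D=8 ZF=1 PC=2
Step 3: PC=2 exec 'MOV D, C'. After: A=0 B=0 C=0 D=0 ZF=1 PC=3
Step 4: PC=3 exec 'SUB B, B'. After: A=0 B=0 C=0 D=0 ZF=1 PC=4
Step 5: PC=4 exec 'MOV B, 8'. After: A=0 B=8 C=0 D=0 ZF=1 PC=5
Step 6: PC=5 exec 'ADD D, 4'. After: A=0 B=8 C=0 D=4 ZF=0 PC=6
Step 7: PC=6 exec 'MOV C, 8'. After: A=0 B=8 C=8 D=4 ZF=0 PC=7
Step 8: PC=7 exec 'MOV C, D'. After: A=0 B=8 C=4 D=4 ZF=0 PC=8
Step 9: PC=8 exec 'MOV C, 10'. After: A=0 B=8 C=10 D=4 ZF=0 PC=9
Step 10: PC=9 exec 'MOV D, B'. After: A=0 B=8 C=10 D=8 ZF=0 PC=10
Step 11: PC=10 exec 'MOV B, 9'. After: A=0 B=9 C=10 D=8 ZF=0 PC=11
Step 12: PC=11 exec 'HALT'. After: A=0 B=9 C=10 D=8 ZF=0 PC=11 HALTED

Answer: 0 9 10 8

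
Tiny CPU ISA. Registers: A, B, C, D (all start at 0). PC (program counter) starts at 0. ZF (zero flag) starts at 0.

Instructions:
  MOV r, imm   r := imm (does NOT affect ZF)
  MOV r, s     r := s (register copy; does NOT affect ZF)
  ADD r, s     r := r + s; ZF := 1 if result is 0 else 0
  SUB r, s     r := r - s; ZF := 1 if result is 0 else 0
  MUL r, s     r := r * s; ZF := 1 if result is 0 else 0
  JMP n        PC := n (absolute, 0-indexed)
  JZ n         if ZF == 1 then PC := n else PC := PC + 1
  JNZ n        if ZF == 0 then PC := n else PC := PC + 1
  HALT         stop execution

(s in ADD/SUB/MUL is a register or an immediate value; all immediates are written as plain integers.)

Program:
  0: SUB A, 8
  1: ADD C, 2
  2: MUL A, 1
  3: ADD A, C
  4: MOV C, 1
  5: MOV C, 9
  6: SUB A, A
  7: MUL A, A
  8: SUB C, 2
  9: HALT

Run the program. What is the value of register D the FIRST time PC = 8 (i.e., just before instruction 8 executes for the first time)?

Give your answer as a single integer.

Step 1: PC=0 exec 'SUB A, 8'. After: A=-8 B=0 C=0 D=0 ZF=0 PC=1
Step 2: PC=1 exec 'ADD C, 2'. After: A=-8 B=0 C=2 D=0 ZF=0 PC=2
Step 3: PC=2 exec 'MUL A, 1'. After: A=-8 B=0 C=2 D=0 ZF=0 PC=3
Step 4: PC=3 exec 'ADD A, C'. After: A=-6 B=0 C=2 D=0 ZF=0 PC=4
Step 5: PC=4 exec 'MOV C, 1'. After: A=-6 B=0 C=1 D=0 ZF=0 PC=5
Step 6: PC=5 exec 'MOV C, 9'. After: A=-6 B=0 C=9 D=0 ZF=0 PC=6
Step 7: PC=6 exec 'SUB A, A'. After: A=0 B=0 C=9 D=0 ZF=1 PC=7
Step 8: PC=7 exec 'MUL A, A'. After: A=0 B=0 C=9 D=0 ZF=1 PC=8
First time PC=8: D=0

0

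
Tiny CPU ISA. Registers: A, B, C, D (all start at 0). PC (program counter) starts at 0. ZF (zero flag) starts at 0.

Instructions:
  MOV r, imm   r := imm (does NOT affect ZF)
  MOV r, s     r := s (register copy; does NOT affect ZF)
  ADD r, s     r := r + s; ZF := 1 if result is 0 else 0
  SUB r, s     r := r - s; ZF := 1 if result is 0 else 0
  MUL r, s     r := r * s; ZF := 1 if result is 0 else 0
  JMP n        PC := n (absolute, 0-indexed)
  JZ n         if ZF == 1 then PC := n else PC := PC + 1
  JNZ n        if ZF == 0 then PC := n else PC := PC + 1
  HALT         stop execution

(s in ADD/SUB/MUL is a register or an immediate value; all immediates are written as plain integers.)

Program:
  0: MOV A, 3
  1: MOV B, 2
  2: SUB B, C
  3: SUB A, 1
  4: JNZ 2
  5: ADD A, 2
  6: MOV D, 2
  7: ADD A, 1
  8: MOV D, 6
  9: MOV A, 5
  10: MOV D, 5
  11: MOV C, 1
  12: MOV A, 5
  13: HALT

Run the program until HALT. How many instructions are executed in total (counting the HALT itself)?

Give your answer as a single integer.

Answer: 20

Derivation:
Step 1: PC=0 exec 'MOV A, 3'. After: A=3 B=0 C=0 D=0 ZF=0 PC=1
Step 2: PC=1 exec 'MOV B, 2'. After: A=3 B=2 C=0 D=0 ZF=0 PC=2
Step 3: PC=2 exec 'SUB B, C'. After: A=3 B=2 C=0 D=0 ZF=0 PC=3
Step 4: PC=3 exec 'SUB A, 1'. After: A=2 B=2 C=0 D=0 ZF=0 PC=4
Step 5: PC=4 exec 'JNZ 2'. After: A=2 B=2 C=0 D=0 ZF=0 PC=2
Step 6: PC=2 exec 'SUB B, C'. After: A=2 B=2 C=0 D=0 ZF=0 PC=3
Step 7: PC=3 exec 'SUB A, 1'. After: A=1 B=2 C=0 D=0 ZF=0 PC=4
Step 8: PC=4 exec 'JNZ 2'. After: A=1 B=2 C=0 D=0 ZF=0 PC=2
Step 9: PC=2 exec 'SUB B, C'. After: A=1 B=2 C=0 D=0 ZF=0 PC=3
Step 10: PC=3 exec 'SUB A, 1'. After: A=0 B=2 C=0 D=0 ZF=1 PC=4
Step 11: PC=4 exec 'JNZ 2'. After: A=0 B=2 C=0 D=0 ZF=1 PC=5
Step 12: PC=5 exec 'ADD A, 2'. After: A=2 B=2 C=0 D=0 ZF=0 PC=6
Step 13: PC=6 exec 'MOV D, 2'. After: A=2 B=2 C=0 D=2 ZF=0 PC=7
Step 14: PC=7 exec 'ADD A, 1'. After: A=3 B=2 C=0 D=2 ZF=0 PC=8
Step 15: PC=8 exec 'MOV D, 6'. After: A=3 B=2 C=0 D=6 ZF=0 PC=9
Step 16: PC=9 exec 'MOV A, 5'. After: A=5 B=2 C=0 D=6 ZF=0 PC=10
Step 17: PC=10 exec 'MOV D, 5'. After: A=5 B=2 C=0 D=5 ZF=0 PC=11
Step 18: PC=11 exec 'MOV C, 1'. After: A=5 B=2 C=1 D=5 ZF=0 PC=12
Step 19: PC=12 exec 'MOV A, 5'. After: A=5 B=2 C=1 D=5 ZF=0 PC=13
Step 20: PC=13 exec 'HALT'. After: A=5 B=2 C=1 D=5 ZF=0 PC=13 HALTED
Total instructions executed: 20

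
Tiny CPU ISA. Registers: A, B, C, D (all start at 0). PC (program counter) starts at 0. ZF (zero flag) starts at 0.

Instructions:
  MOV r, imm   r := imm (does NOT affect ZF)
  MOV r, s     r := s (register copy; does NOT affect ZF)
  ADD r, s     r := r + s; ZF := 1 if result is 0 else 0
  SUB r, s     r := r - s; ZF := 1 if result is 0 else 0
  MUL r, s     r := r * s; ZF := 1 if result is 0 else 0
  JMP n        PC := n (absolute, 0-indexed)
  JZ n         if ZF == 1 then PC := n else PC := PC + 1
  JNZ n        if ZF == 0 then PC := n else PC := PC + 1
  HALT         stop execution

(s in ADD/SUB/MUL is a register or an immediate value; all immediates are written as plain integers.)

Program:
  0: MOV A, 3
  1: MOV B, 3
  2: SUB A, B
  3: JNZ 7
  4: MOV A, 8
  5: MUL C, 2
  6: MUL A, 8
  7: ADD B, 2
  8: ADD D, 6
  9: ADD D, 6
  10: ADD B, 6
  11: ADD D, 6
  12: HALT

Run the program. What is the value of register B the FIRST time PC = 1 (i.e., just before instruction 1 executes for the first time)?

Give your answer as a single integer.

Step 1: PC=0 exec 'MOV A, 3'. After: A=3 B=0 C=0 D=0 ZF=0 PC=1
First time PC=1: B=0

0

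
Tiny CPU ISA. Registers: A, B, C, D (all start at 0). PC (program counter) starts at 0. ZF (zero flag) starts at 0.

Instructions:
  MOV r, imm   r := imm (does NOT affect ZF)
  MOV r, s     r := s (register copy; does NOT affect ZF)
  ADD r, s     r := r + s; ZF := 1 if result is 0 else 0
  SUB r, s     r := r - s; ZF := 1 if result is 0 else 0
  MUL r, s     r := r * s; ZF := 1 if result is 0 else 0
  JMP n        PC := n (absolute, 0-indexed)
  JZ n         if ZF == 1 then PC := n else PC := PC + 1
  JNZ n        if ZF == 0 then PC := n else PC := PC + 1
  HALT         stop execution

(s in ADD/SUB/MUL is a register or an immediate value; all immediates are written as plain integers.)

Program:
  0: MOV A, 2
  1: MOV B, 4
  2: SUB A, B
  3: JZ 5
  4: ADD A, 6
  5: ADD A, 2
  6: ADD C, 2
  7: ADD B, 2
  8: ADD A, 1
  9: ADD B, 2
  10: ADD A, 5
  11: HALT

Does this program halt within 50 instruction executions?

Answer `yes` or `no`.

Step 1: PC=0 exec 'MOV A, 2'. After: A=2 B=0 C=0 D=0 ZF=0 PC=1
Step 2: PC=1 exec 'MOV B, 4'. After: A=2 B=4 C=0 D=0 ZF=0 PC=2
Step 3: PC=2 exec 'SUB A, B'. After: A=-2 B=4 C=0 D=0 ZF=0 PC=3
Step 4: PC=3 exec 'JZ 5'. After: A=-2 B=4 C=0 D=0 ZF=0 PC=4
Step 5: PC=4 exec 'ADD A, 6'. After: A=4 B=4 C=0 D=0 ZF=0 PC=5
Step 6: PC=5 exec 'ADD A, 2'. After: A=6 B=4 C=0 D=0 ZF=0 PC=6
Step 7: PC=6 exec 'ADD C, 2'. After: A=6 B=4 C=2 D=0 ZF=0 PC=7
Step 8: PC=7 exec 'ADD B, 2'. After: A=6 B=6 C=2 D=0 ZF=0 PC=8
Step 9: PC=8 exec 'ADD A, 1'. After: A=7 B=6 C=2 D=0 ZF=0 PC=9
Step 10: PC=9 exec 'ADD B, 2'. After: A=7 B=8 C=2 D=0 ZF=0 PC=10
Step 11: PC=10 exec 'ADD A, 5'. After: A=12 B=8 C=2 D=0 ZF=0 PC=11
Step 12: PC=11 exec 'HALT'. After: A=12 B=8 C=2 D=0 ZF=0 PC=11 HALTED

Answer: yes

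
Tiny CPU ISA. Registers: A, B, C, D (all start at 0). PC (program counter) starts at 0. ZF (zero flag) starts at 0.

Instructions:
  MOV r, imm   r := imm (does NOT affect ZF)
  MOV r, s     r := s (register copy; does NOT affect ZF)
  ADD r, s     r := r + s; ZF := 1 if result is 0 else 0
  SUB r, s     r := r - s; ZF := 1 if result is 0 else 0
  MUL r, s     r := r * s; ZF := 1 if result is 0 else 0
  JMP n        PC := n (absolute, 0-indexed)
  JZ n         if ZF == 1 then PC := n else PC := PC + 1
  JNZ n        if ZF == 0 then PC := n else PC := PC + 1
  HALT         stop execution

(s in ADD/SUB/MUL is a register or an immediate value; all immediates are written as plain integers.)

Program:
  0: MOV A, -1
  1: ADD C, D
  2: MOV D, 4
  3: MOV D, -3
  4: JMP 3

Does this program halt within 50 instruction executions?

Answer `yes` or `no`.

Answer: no

Derivation:
Step 1: PC=0 exec 'MOV A, -1'. After: A=-1 B=0 C=0 D=0 ZF=0 PC=1
Step 2: PC=1 exec 'ADD C, D'. After: A=-1 B=0 C=0 D=0 ZF=1 PC=2
Step 3: PC=2 exec 'MOV D, 4'. After: A=-1 B=0 C=0 D=4 ZF=1 PC=3
Step 4: PC=3 exec 'MOV D, -3'. After: A=-1 B=0 C=0 D=-3 ZF=1 PC=4
Step 5: PC=4 exec 'JMP 3'. After: A=-1 B=0 C=0 D=-3 ZF=1 PC=3
Step 6: PC=3 exec 'MOV D, -3'. After: A=-1 B=0 C=0 D=-3 ZF=1 PC=4
State after step 6 equals state after step 4: the program is in a cycle of length 2 and will never halt.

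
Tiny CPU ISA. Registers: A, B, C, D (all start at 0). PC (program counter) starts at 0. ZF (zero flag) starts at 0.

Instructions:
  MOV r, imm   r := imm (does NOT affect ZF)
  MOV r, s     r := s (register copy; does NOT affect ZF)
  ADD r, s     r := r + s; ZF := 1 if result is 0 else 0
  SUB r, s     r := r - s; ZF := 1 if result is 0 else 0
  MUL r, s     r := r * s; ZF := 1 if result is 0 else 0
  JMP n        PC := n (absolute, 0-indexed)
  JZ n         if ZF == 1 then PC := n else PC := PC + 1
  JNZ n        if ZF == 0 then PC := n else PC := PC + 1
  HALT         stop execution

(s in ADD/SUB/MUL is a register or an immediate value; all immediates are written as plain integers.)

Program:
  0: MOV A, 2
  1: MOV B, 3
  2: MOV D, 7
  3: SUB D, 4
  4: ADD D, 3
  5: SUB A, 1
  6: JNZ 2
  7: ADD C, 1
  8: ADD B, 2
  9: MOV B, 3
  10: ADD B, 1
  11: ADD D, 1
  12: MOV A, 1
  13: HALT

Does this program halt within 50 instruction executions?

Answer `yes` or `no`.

Answer: yes

Derivation:
Step 1: PC=0 exec 'MOV A, 2'. After: A=2 B=0 C=0 D=0 ZF=0 PC=1
Step 2: PC=1 exec 'MOV B, 3'. After: A=2 B=3 C=0 D=0 ZF=0 PC=2
Step 3: PC=2 exec 'MOV D, 7'. After: A=2 B=3 C=0 D=7 ZF=0 PC=3
Step 4: PC=3 exec 'SUB D, 4'. After: A=2 B=3 C=0 D=3 ZF=0 PC=4
Step 5: PC=4 exec 'ADD D, 3'. After: A=2 B=3 C=0 D=6 ZF=0 PC=5
Step 6: PC=5 exec 'SUB A, 1'. After: A=1 B=3 C=0 D=6 ZF=0 PC=6
Step 7: PC=6 exec 'JNZ 2'. After: A=1 B=3 C=0 D=6 ZF=0 PC=2
Step 8: PC=2 exec 'MOV D, 7'. After: A=1 B=3 C=0 D=7 ZF=0 PC=3
Step 9: PC=3 exec 'SUB D, 4'. After: A=1 B=3 C=0 D=3 ZF=0 PC=4
Step 10: PC=4 exec 'ADD D, 3'. After: A=1 B=3 C=0 D=6 ZF=0 PC=5
Step 11: PC=5 exec 'SUB A, 1'. After: A=0 B=3 C=0 D=6 ZF=1 PC=6
Step 12: PC=6 exec 'JNZ 2'. After: A=0 B=3 C=0 D=6 ZF=1 PC=7
Step 13: PC=7 exec 'ADD C, 1'. After: A=0 B=3 C=1 D=6 ZF=0 PC=8
Step 14: PC=8 exec 'ADD B, 2'. After: A=0 B=5 C=1 D=6 ZF=0 PC=9
Step 15: PC=9 exec 'MOV B, 3'. After: A=0 B=3 C=1 D=6 ZF=0 PC=10
Step 16: PC=10 exec 'ADD B, 1'. After: A=0 B=4 C=1 D=6 ZF=0 PC=11
Step 17: PC=11 exec 'ADD D, 1'. After: A=0 B=4 C=1 D=7 ZF=0 PC=12
Step 18: PC=12 exec 'MOV A, 1'. After: A=1 B=4 C=1 D=7 ZF=0 PC=13
Step 19: PC=13 exec 'HALT'. After: A=1 B=4 C=1 D=7 ZF=0 PC=13 HALTED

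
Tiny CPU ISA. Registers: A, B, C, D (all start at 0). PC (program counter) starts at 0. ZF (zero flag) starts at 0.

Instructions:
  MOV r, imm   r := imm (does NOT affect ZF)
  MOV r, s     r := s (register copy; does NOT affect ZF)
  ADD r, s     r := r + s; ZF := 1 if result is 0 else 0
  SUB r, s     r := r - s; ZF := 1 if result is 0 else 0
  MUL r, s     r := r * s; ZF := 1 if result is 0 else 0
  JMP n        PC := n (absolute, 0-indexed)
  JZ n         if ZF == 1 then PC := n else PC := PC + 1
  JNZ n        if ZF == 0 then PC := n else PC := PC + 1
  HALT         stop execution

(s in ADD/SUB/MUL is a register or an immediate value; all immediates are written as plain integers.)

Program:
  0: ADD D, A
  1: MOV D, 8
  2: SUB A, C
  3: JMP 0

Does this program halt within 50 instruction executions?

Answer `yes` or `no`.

Step 1: PC=0 exec 'ADD D, A'. After: A=0 B=0 C=0 D=0 ZF=1 PC=1
Step 2: PC=1 exec 'MOV D, 8'. After: A=0 B=0 C=0 D=8 ZF=1 PC=2
Step 3: PC=2 exec 'SUB A, C'. After: A=0 B=0 C=0 D=8 ZF=1 PC=3
Step 4: PC=3 exec 'JMP 0'. After: A=0 B=0 C=0 D=8 ZF=1 PC=0
Step 5: PC=0 exec 'ADD D, A'. After: A=0 B=0 C=0 D=8 ZF=0 PC=1
Step 6: PC=1 exec 'MOV D, 8'. After: A=0 B=0 C=0 D=8 ZF=0 PC=2
Step 7: PC=2 exec 'SUB A, C'. After: A=0 B=0 C=0 D=8 ZF=1 PC=3
State after step 7 equals state after step 3: the program is in a cycle of length 4 and will never halt.

Answer: no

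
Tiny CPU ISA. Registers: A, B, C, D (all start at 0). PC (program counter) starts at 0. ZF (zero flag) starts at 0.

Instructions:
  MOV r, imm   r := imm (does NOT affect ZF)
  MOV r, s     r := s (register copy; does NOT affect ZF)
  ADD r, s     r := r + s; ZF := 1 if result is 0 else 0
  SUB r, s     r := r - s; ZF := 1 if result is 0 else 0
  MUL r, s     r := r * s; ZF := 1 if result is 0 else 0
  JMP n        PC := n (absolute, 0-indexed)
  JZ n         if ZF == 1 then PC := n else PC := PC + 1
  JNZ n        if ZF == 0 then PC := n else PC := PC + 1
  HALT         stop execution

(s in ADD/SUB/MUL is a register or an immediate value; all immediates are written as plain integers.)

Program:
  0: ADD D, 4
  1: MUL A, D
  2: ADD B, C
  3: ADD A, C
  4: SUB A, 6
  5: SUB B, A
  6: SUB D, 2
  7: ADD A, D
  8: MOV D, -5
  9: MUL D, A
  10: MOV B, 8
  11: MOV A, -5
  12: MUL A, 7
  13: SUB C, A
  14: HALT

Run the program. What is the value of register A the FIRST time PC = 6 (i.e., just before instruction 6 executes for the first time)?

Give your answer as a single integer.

Step 1: PC=0 exec 'ADD D, 4'. After: A=0 B=0 C=0 D=4 ZF=0 PC=1
Step 2: PC=1 exec 'MUL A, D'. After: A=0 B=0 C=0 D=4 ZF=1 PC=2
Step 3: PC=2 exec 'ADD B, C'. After: A=0 B=0 C=0 D=4 ZF=1 PC=3
Step 4: PC=3 exec 'ADD A, C'. After: A=0 B=0 C=0 D=4 ZF=1 PC=4
Step 5: PC=4 exec 'SUB A, 6'. After: A=-6 B=0 C=0 D=4 ZF=0 PC=5
Step 6: PC=5 exec 'SUB B, A'. After: A=-6 B=6 C=0 D=4 ZF=0 PC=6
First time PC=6: A=-6

-6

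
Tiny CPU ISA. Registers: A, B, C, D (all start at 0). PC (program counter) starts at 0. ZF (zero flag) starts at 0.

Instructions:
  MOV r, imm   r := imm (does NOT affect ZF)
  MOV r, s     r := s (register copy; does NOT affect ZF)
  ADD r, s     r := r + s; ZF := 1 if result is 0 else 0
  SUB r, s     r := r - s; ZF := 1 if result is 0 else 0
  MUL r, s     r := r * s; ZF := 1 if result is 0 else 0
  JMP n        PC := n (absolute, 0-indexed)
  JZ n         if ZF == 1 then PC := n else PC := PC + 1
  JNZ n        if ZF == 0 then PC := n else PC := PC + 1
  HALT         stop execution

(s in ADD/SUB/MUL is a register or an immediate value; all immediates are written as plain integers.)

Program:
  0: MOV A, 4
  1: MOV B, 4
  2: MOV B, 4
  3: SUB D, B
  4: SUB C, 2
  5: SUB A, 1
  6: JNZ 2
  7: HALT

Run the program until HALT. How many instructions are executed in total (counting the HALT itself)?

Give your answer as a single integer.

Step 1: PC=0 exec 'MOV A, 4'. After: A=4 B=0 C=0 D=0 ZF=0 PC=1
Step 2: PC=1 exec 'MOV B, 4'. After: A=4 B=4 C=0 D=0 ZF=0 PC=2
Step 3: PC=2 exec 'MOV B, 4'. After: A=4 B=4 C=0 D=0 ZF=0 PC=3
Step 4: PC=3 exec 'SUB D, B'. After: A=4 B=4 C=0 D=-4 ZF=0 PC=4
Step 5: PC=4 exec 'SUB C, 2'. After: A=4 B=4 C=-2 D=-4 ZF=0 PC=5
Step 6: PC=5 exec 'SUB A, 1'. After: A=3 B=4 C=-2 D=-4 ZF=0 PC=6
Step 7: PC=6 exec 'JNZ 2'. After: A=3 B=4 C=-2 D=-4 ZF=0 PC=2
Step 8: PC=2 exec 'MOV B, 4'. After: A=3 B=4 C=-2 D=-4 ZF=0 PC=3
Step 9: PC=3 exec 'SUB D, B'. After: A=3 B=4 C=-2 D=-8 ZF=0 PC=4
Step 10: PC=4 exec 'SUB C, 2'. After: A=3 B=4 C=-4 D=-8 ZF=0 PC=5
Step 11: PC=5 exec 'SUB A, 1'. After: A=2 B=4 C=-4 D=-8 ZF=0 PC=6
Step 12: PC=6 exec 'JNZ 2'. After: A=2 B=4 C=-4 D=-8 ZF=0 PC=2
Step 13: PC=2 exec 'MOV B, 4'. After: A=2 B=4 C=-4 D=-8 ZF=0 PC=3
Step 14: PC=3 exec 'SUB D, B'. After: A=2 B=4 C=-4 D=-12 ZF=0 PC=4
Step 15: PC=4 exec 'SUB C, 2'. After: A=2 B=4 C=-6 D=-12 ZF=0 PC=5
Step 16: PC=5 exec 'SUB A, 1'. After: A=1 B=4 C=-6 D=-12 ZF=0 PC=6
Step 17: PC=6 exec 'JNZ 2'. After: A=1 B=4 C=-6 D=-12 ZF=0 PC=2
Step 18: PC=2 exec 'MOV B, 4'. After: A=1 B=4 C=-6 D=-12 ZF=0 PC=3
Step 19: PC=3 exec 'SUB D, B'. After: A=1 B=4 C=-6 D=-16 ZF=0 PC=4
Step 20: PC=4 exec 'SUB C, 2'. After: A=1 B=4 C=-8 D=-16 ZF=0 PC=5
Step 21: PC=5 exec 'SUB A, 1'. After: A=0 B=4 C=-8 D=-16 ZF=1 PC=6
Step 22: PC=6 exec 'JNZ 2'. After: A=0 B=4 C=-8 D=-16 ZF=1 PC=7
Step 23: PC=7 exec 'HALT'. After: A=0 B=4 C=-8 D=-16 ZF=1 PC=7 HALTED
Total instructions executed: 23

Answer: 23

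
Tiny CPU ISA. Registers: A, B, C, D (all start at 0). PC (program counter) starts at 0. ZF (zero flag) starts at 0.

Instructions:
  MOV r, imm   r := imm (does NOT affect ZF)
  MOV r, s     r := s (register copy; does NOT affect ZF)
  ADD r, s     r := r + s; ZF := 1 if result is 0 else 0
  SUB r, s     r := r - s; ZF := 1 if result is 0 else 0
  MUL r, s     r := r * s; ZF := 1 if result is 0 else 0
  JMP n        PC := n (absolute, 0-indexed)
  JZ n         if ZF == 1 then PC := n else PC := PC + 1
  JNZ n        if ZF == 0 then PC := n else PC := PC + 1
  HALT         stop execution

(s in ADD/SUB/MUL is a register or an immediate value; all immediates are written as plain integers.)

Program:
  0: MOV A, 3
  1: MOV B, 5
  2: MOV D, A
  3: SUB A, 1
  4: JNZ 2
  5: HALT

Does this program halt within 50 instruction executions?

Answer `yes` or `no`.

Answer: yes

Derivation:
Step 1: PC=0 exec 'MOV A, 3'. After: A=3 B=0 C=0 D=0 ZF=0 PC=1
Step 2: PC=1 exec 'MOV B, 5'. After: A=3 B=5 C=0 D=0 ZF=0 PC=2
Step 3: PC=2 exec 'MOV D, A'. After: A=3 B=5 C=0 D=3 ZF=0 PC=3
Step 4: PC=3 exec 'SUB A, 1'. After: A=2 B=5 C=0 D=3 ZF=0 PC=4
Step 5: PC=4 exec 'JNZ 2'. After: A=2 B=5 C=0 D=3 ZF=0 PC=2
Step 6: PC=2 exec 'MOV D, A'. After: A=2 B=5 C=0 D=2 ZF=0 PC=3
Step 7: PC=3 exec 'SUB A, 1'. After: A=1 B=5 C=0 D=2 ZF=0 PC=4
Step 8: PC=4 exec 'JNZ 2'. After: A=1 B=5 C=0 D=2 ZF=0 PC=2
Step 9: PC=2 exec 'MOV D, A'. After: A=1 B=5 C=0 D=1 ZF=0 PC=3
Step 10: PC=3 exec 'SUB A, 1'. After: A=0 B=5 C=0 D=1 ZF=1 PC=4
Step 11: PC=4 exec 'JNZ 2'. After: A=0 B=5 C=0 D=1 ZF=1 PC=5
Step 12: PC=5 exec 'HALT'. After: A=0 B=5 C=0 D=1 ZF=1 PC=5 HALTED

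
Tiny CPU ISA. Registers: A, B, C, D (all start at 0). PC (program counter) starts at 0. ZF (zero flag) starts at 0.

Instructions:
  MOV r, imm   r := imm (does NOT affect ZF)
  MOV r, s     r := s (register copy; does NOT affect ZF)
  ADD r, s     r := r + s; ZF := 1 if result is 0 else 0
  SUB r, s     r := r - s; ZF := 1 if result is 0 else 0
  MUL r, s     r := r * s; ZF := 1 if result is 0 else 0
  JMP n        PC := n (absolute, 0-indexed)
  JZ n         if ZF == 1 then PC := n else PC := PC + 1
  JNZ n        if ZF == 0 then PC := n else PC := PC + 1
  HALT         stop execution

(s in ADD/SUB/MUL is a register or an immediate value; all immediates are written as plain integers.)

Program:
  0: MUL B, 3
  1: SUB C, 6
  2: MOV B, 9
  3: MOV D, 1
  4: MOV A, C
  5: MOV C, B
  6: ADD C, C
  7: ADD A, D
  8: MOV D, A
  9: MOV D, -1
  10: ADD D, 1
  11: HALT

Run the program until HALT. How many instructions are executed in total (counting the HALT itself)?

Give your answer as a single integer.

Answer: 12

Derivation:
Step 1: PC=0 exec 'MUL B, 3'. After: A=0 B=0 C=0 D=0 ZF=1 PC=1
Step 2: PC=1 exec 'SUB C, 6'. After: A=0 B=0 C=-6 D=0 ZF=0 PC=2
Step 3: PC=2 exec 'MOV B, 9'. After: A=0 B=9 C=-6 D=0 ZF=0 PC=3
Step 4: PC=3 exec 'MOV D, 1'. After: A=0 B=9 C=-6 D=1 ZF=0 PC=4
Step 5: PC=4 exec 'MOV A, C'. After: A=-6 B=9 C=-6 D=1 ZF=0 PC=5
Step 6: PC=5 exec 'MOV C, B'. After: A=-6 B=9 C=9 D=1 ZF=0 PC=6
Step 7: PC=6 exec 'ADD C, C'. After: A=-6 B=9 C=18 D=1 ZF=0 PC=7
Step 8: PC=7 exec 'ADD A, D'. After: A=-5 B=9 C=18 D=1 ZF=0 PC=8
Step 9: PC=8 exec 'MOV D, A'. After: A=-5 B=9 C=18 D=-5 ZF=0 PC=9
Step 10: PC=9 exec 'MOV D, -1'. After: A=-5 B=9 C=18 D=-1 ZF=0 PC=10
Step 11: PC=10 exec 'ADD D, 1'. After: A=-5 B=9 C=18 D=0 ZF=1 PC=11
Step 12: PC=11 exec 'HALT'. After: A=-5 B=9 C=18 D=0 ZF=1 PC=11 HALTED
Total instructions executed: 12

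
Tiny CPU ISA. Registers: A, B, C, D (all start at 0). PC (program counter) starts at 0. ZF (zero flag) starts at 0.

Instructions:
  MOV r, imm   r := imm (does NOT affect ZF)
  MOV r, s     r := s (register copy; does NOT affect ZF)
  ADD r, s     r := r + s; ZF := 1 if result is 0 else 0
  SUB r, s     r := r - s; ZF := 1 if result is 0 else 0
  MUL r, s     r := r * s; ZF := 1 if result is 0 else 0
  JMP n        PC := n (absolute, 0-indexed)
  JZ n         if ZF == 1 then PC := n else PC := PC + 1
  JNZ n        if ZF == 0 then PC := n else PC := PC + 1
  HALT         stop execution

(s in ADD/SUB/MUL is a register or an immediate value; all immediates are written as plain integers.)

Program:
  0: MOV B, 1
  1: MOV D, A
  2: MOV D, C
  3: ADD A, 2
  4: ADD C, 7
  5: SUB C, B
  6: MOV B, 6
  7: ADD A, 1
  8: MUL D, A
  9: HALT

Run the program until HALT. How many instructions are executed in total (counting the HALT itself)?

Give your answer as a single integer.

Step 1: PC=0 exec 'MOV B, 1'. After: A=0 B=1 C=0 D=0 ZF=0 PC=1
Step 2: PC=1 exec 'MOV D, A'. After: A=0 B=1 C=0 D=0 ZF=0 PC=2
Step 3: PC=2 exec 'MOV D, C'. After: A=0 B=1 C=0 D=0 ZF=0 PC=3
Step 4: PC=3 exec 'ADD A, 2'. After: A=2 B=1 C=0 D=0 ZF=0 PC=4
Step 5: PC=4 exec 'ADD C, 7'. After: A=2 B=1 C=7 D=0 ZF=0 PC=5
Step 6: PC=5 exec 'SUB C, B'. After: A=2 B=1 C=6 D=0 ZF=0 PC=6
Step 7: PC=6 exec 'MOV B, 6'. After: A=2 B=6 C=6 D=0 ZF=0 PC=7
Step 8: PC=7 exec 'ADD A, 1'. After: A=3 B=6 C=6 D=0 ZF=0 PC=8
Step 9: PC=8 exec 'MUL D, A'. After: A=3 B=6 C=6 D=0 ZF=1 PC=9
Step 10: PC=9 exec 'HALT'. After: A=3 B=6 C=6 D=0 ZF=1 PC=9 HALTED
Total instructions executed: 10

Answer: 10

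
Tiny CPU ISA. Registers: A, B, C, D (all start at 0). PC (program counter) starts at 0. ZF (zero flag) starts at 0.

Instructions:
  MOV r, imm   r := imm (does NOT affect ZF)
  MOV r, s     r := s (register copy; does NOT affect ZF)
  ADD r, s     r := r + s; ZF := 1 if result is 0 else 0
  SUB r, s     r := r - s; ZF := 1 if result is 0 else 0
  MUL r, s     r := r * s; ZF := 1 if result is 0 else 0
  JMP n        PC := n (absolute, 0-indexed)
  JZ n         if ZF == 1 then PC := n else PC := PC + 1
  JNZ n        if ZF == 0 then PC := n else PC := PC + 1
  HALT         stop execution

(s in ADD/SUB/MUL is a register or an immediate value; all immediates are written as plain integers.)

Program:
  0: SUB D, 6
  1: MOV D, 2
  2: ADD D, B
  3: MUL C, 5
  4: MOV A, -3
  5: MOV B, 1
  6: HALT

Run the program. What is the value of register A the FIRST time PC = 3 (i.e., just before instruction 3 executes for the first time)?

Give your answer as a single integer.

Step 1: PC=0 exec 'SUB D, 6'. After: A=0 B=0 C=0 D=-6 ZF=0 PC=1
Step 2: PC=1 exec 'MOV D, 2'. After: A=0 B=0 C=0 D=2 ZF=0 PC=2
Step 3: PC=2 exec 'ADD D, B'. After: A=0 B=0 C=0 D=2 ZF=0 PC=3
First time PC=3: A=0

0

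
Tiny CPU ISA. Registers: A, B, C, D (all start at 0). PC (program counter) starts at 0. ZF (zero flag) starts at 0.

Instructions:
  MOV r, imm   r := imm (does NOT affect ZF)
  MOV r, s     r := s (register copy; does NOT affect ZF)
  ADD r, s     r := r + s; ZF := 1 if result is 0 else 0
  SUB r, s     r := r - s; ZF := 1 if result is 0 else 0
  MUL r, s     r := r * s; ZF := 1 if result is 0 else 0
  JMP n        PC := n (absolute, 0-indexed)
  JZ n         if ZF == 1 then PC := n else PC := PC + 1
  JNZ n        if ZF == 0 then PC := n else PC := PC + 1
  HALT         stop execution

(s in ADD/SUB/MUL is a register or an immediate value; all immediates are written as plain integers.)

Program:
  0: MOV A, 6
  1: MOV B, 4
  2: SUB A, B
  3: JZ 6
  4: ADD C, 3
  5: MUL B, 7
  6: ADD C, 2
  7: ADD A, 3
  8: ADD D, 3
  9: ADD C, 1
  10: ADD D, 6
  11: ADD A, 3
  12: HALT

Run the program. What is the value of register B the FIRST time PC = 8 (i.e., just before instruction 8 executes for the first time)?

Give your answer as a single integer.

Step 1: PC=0 exec 'MOV A, 6'. After: A=6 B=0 C=0 D=0 ZF=0 PC=1
Step 2: PC=1 exec 'MOV B, 4'. After: A=6 B=4 C=0 D=0 ZF=0 PC=2
Step 3: PC=2 exec 'SUB A, B'. After: A=2 B=4 C=0 D=0 ZF=0 PC=3
Step 4: PC=3 exec 'JZ 6'. After: A=2 B=4 C=0 D=0 ZF=0 PC=4
Step 5: PC=4 exec 'ADD C, 3'. After: A=2 B=4 C=3 D=0 ZF=0 PC=5
Step 6: PC=5 exec 'MUL B, 7'. After: A=2 B=28 C=3 D=0 ZF=0 PC=6
Step 7: PC=6 exec 'ADD C, 2'. After: A=2 B=28 C=5 D=0 ZF=0 PC=7
Step 8: PC=7 exec 'ADD A, 3'. After: A=5 B=28 C=5 D=0 ZF=0 PC=8
First time PC=8: B=28

28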